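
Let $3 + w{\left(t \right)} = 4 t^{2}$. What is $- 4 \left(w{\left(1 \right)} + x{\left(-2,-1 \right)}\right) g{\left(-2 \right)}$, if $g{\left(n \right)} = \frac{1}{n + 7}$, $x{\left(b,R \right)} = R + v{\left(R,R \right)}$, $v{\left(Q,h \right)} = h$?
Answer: $\frac{4}{5} \approx 0.8$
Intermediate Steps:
$x{\left(b,R \right)} = 2 R$ ($x{\left(b,R \right)} = R + R = 2 R$)
$w{\left(t \right)} = -3 + 4 t^{2}$
$g{\left(n \right)} = \frac{1}{7 + n}$
$- 4 \left(w{\left(1 \right)} + x{\left(-2,-1 \right)}\right) g{\left(-2 \right)} = \frac{\left(-4\right) \left(\left(-3 + 4 \cdot 1^{2}\right) + 2 \left(-1\right)\right)}{7 - 2} = \frac{\left(-4\right) \left(\left(-3 + 4 \cdot 1\right) - 2\right)}{5} = - 4 \left(\left(-3 + 4\right) - 2\right) \frac{1}{5} = - 4 \left(1 - 2\right) \frac{1}{5} = \left(-4\right) \left(-1\right) \frac{1}{5} = 4 \cdot \frac{1}{5} = \frac{4}{5}$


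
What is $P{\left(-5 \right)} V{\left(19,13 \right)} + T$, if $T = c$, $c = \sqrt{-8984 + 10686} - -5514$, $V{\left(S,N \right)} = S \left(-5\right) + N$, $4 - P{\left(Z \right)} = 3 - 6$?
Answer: $4940 + \sqrt{1702} \approx 4981.3$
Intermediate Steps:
$P{\left(Z \right)} = 7$ ($P{\left(Z \right)} = 4 - \left(3 - 6\right) = 4 - -3 = 4 + 3 = 7$)
$V{\left(S,N \right)} = N - 5 S$ ($V{\left(S,N \right)} = - 5 S + N = N - 5 S$)
$c = 5514 + \sqrt{1702}$ ($c = \sqrt{1702} + 5514 = 5514 + \sqrt{1702} \approx 5555.3$)
$T = 5514 + \sqrt{1702} \approx 5555.3$
$P{\left(-5 \right)} V{\left(19,13 \right)} + T = 7 \left(13 - 95\right) + \left(5514 + \sqrt{1702}\right) = 7 \left(-82\right) + \left(5514 + \sqrt{1702}\right) = -574 + \left(5514 + \sqrt{1702}\right) = 4940 + \sqrt{1702}$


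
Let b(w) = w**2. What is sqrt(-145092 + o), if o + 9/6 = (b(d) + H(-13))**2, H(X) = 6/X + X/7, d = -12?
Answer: I*sqrt(4141159298)/182 ≈ 353.58*I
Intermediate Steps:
H(X) = 6/X + X/7 (H(X) = 6/X + X*(1/7) = 6/X + X/7)
o = 332434055/16562 (o = -3/2 + ((-12)**2 + (6/(-13) + (1/7)*(-13)))**2 = -3/2 + (144 + (6*(-1/13) - 13/7))**2 = -3/2 + (144 + (-6/13 - 13/7))**2 = -3/2 + (144 - 211/91)**2 = -3/2 + (12893/91)**2 = -3/2 + 166229449/8281 = 332434055/16562 ≈ 20072.)
sqrt(-145092 + o) = sqrt(-145092 + 332434055/16562) = sqrt(-2070579649/16562) = I*sqrt(4141159298)/182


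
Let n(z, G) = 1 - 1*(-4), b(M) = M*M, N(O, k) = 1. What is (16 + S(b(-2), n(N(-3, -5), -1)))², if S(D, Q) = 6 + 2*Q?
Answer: 1024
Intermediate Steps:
b(M) = M²
n(z, G) = 5 (n(z, G) = 1 + 4 = 5)
(16 + S(b(-2), n(N(-3, -5), -1)))² = (16 + (6 + 2*5))² = (16 + (6 + 10))² = (16 + 16)² = 32² = 1024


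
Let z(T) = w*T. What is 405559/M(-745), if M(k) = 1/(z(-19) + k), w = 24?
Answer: -487076359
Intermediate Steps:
z(T) = 24*T
M(k) = 1/(-456 + k) (M(k) = 1/(24*(-19) + k) = 1/(-456 + k))
405559/M(-745) = 405559/(1/(-456 - 745)) = 405559/(1/(-1201)) = 405559/(-1/1201) = 405559*(-1201) = -487076359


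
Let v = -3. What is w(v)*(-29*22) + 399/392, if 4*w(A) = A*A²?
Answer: 241221/56 ≈ 4307.5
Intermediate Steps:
w(A) = A³/4 (w(A) = (A*A²)/4 = A³/4)
w(v)*(-29*22) + 399/392 = ((¼)*(-3)³)*(-29*22) + 399/392 = ((¼)*(-27))*(-638) + 399*(1/392) = -27/4*(-638) + 57/56 = 8613/2 + 57/56 = 241221/56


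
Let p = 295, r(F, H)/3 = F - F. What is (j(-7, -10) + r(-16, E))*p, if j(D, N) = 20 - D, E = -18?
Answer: 7965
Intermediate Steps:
r(F, H) = 0 (r(F, H) = 3*(F - F) = 3*0 = 0)
(j(-7, -10) + r(-16, E))*p = ((20 - 1*(-7)) + 0)*295 = ((20 + 7) + 0)*295 = (27 + 0)*295 = 27*295 = 7965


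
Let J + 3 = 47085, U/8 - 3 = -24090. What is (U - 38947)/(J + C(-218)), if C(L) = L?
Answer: -231643/46864 ≈ -4.9429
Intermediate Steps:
U = -192696 (U = 24 + 8*(-24090) = 24 - 192720 = -192696)
J = 47082 (J = -3 + 47085 = 47082)
(U - 38947)/(J + C(-218)) = (-192696 - 38947)/(47082 - 218) = -231643/46864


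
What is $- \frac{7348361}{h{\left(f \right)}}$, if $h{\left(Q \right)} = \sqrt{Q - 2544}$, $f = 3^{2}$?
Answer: $\frac{7348361 i \sqrt{15}}{195} \approx 1.4595 \cdot 10^{5} i$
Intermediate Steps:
$f = 9$
$h{\left(Q \right)} = \sqrt{-2544 + Q}$
$- \frac{7348361}{h{\left(f \right)}} = - \frac{7348361}{\sqrt{-2544 + 9}} = - \frac{7348361}{\sqrt{-2535}} = - \frac{7348361}{13 i \sqrt{15}} = - 7348361 \left(- \frac{i \sqrt{15}}{195}\right) = \frac{7348361 i \sqrt{15}}{195}$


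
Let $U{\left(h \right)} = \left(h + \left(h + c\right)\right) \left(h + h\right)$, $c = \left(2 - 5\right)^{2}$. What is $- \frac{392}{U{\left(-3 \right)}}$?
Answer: $\frac{196}{9} \approx 21.778$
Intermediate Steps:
$c = 9$ ($c = \left(-3\right)^{2} = 9$)
$U{\left(h \right)} = 2 h \left(9 + 2 h\right)$ ($U{\left(h \right)} = \left(h + \left(h + 9\right)\right) \left(h + h\right) = \left(h + \left(9 + h\right)\right) 2 h = \left(9 + 2 h\right) 2 h = 2 h \left(9 + 2 h\right)$)
$- \frac{392}{U{\left(-3 \right)}} = - \frac{392}{2 \left(-3\right) \left(9 + 2 \left(-3\right)\right)} = - \frac{392}{2 \left(-3\right) \left(9 - 6\right)} = - \frac{392}{2 \left(-3\right) 3} = - \frac{392}{-18} = \left(-392\right) \left(- \frac{1}{18}\right) = \frac{196}{9}$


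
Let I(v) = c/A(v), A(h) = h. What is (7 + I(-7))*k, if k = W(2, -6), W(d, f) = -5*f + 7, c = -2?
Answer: 1887/7 ≈ 269.57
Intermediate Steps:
W(d, f) = 7 - 5*f
I(v) = -2/v
k = 37 (k = 7 - 5*(-6) = 7 + 30 = 37)
(7 + I(-7))*k = (7 - 2/(-7))*37 = (7 - 2*(-⅐))*37 = (7 + 2/7)*37 = (51/7)*37 = 1887/7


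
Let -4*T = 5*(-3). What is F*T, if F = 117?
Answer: 1755/4 ≈ 438.75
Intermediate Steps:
T = 15/4 (T = -5*(-3)/4 = -1/4*(-15) = 15/4 ≈ 3.7500)
F*T = 117*(15/4) = 1755/4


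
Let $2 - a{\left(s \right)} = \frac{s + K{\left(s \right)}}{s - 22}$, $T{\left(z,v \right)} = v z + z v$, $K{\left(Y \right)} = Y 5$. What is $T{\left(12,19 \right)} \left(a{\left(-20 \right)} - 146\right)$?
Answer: $- \frac{468768}{7} \approx -66967.0$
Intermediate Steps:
$K{\left(Y \right)} = 5 Y$
$T{\left(z,v \right)} = 2 v z$ ($T{\left(z,v \right)} = v z + v z = 2 v z$)
$a{\left(s \right)} = 2 - \frac{6 s}{-22 + s}$ ($a{\left(s \right)} = 2 - \frac{s + 5 s}{s - 22} = 2 - \frac{6 s}{-22 + s}$)
$T{\left(12,19 \right)} \left(a{\left(-20 \right)} - 146\right) = 2 \cdot 19 \cdot 12 \left(\frac{4 \left(-11 - -20\right)}{-22 - 20} - 146\right) = 456 \left(\frac{4 \left(-11 + 20\right)}{-42} - 146\right) = 456 \left(4 \left(- \frac{1}{42}\right) 9 - 146\right) = 456 \left(- \frac{6}{7} - 146\right) = 456 \left(- \frac{1028}{7}\right) = - \frac{468768}{7}$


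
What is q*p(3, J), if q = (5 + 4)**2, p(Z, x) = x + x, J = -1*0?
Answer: 0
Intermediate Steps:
J = 0
p(Z, x) = 2*x
q = 81 (q = 9**2 = 81)
q*p(3, J) = 81*(2*0) = 81*0 = 0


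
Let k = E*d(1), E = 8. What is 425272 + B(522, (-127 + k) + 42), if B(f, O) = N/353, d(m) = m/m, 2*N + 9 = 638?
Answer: 300242661/706 ≈ 4.2527e+5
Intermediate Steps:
N = 629/2 (N = -9/2 + (1/2)*638 = -9/2 + 319 = 629/2 ≈ 314.50)
d(m) = 1
k = 8 (k = 8*1 = 8)
B(f, O) = 629/706 (B(f, O) = (629/2)/353 = (629/2)*(1/353) = 629/706)
425272 + B(522, (-127 + k) + 42) = 425272 + 629/706 = 300242661/706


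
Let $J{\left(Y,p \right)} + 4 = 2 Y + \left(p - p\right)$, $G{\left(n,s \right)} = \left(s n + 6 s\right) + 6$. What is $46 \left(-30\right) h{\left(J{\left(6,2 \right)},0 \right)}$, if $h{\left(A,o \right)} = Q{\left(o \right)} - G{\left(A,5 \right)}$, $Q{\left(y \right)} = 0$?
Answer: $104880$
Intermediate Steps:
$G{\left(n,s \right)} = 6 + 6 s + n s$ ($G{\left(n,s \right)} = \left(n s + 6 s\right) + 6 = \left(6 s + n s\right) + 6 = 6 + 6 s + n s$)
$J{\left(Y,p \right)} = -4 + 2 Y$ ($J{\left(Y,p \right)} = -4 + \left(2 Y + \left(p - p\right)\right) = -4 + \left(2 Y + 0\right) = -4 + 2 Y$)
$h{\left(A,o \right)} = -36 - 5 A$ ($h{\left(A,o \right)} = 0 - \left(6 + 6 \cdot 5 + A 5\right) = 0 - \left(6 + 30 + 5 A\right) = 0 - \left(36 + 5 A\right) = -36 - 5 A$)
$46 \left(-30\right) h{\left(J{\left(6,2 \right)},0 \right)} = 46 \left(-30\right) \left(-36 - 5 \left(-4 + 2 \cdot 6\right)\right) = - 1380 \left(-36 - 5 \left(-4 + 12\right)\right) = - 1380 \left(-36 - 40\right) = \left(-1380\right) \left(-76\right) = 104880$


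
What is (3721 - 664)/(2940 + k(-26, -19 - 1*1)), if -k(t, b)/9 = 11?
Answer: 1019/947 ≈ 1.0760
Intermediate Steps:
k(t, b) = -99 (k(t, b) = -9*11 = -99)
(3721 - 664)/(2940 + k(-26, -19 - 1*1)) = (3721 - 664)/(2940 - 99) = 3057/2841 = 3057*(1/2841) = 1019/947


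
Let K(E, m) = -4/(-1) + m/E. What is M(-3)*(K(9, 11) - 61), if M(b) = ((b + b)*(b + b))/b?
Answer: 2008/3 ≈ 669.33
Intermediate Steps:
K(E, m) = 4 + m/E (K(E, m) = -4*(-1) + m/E = 4 + m/E)
M(b) = 4*b (M(b) = ((2*b)*(2*b))/b = (4*b²)/b = 4*b)
M(-3)*(K(9, 11) - 61) = (4*(-3))*((4 + 11/9) - 61) = -12*((4 + 11*(⅑)) - 61) = -12*((4 + 11/9) - 61) = -12*(47/9 - 61) = -12*(-502/9) = 2008/3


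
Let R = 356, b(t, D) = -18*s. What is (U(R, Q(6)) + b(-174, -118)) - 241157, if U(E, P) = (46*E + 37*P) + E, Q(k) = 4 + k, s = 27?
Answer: -224541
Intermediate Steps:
b(t, D) = -486 (b(t, D) = -18*27 = -486)
U(E, P) = 37*P + 47*E (U(E, P) = (37*P + 46*E) + E = 37*P + 47*E)
(U(R, Q(6)) + b(-174, -118)) - 241157 = ((37*(4 + 6) + 47*356) - 486) - 241157 = ((37*10 + 16732) - 486) - 241157 = ((370 + 16732) - 486) - 241157 = (17102 - 486) - 241157 = 16616 - 241157 = -224541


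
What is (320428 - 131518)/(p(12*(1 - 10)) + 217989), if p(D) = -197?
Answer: 94455/108896 ≈ 0.86739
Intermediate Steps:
(320428 - 131518)/(p(12*(1 - 10)) + 217989) = (320428 - 131518)/(-197 + 217989) = 188910/217792 = 188910*(1/217792) = 94455/108896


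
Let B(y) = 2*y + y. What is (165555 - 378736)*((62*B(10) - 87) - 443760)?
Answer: 94223230647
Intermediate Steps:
B(y) = 3*y
(165555 - 378736)*((62*B(10) - 87) - 443760) = (165555 - 378736)*((62*(3*10) - 87) - 443760) = -213181*((62*30 - 87) - 443760) = -213181*((1860 - 87) - 443760) = -213181*(1773 - 443760) = -213181*(-441987) = 94223230647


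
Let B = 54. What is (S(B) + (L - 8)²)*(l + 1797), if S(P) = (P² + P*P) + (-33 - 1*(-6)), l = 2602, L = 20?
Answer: 26169651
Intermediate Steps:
S(P) = -27 + 2*P² (S(P) = (P² + P²) + (-33 + 6) = 2*P² - 27 = -27 + 2*P²)
(S(B) + (L - 8)²)*(l + 1797) = ((-27 + 2*54²) + (20 - 8)²)*(2602 + 1797) = ((-27 + 2*2916) + 12²)*4399 = ((-27 + 5832) + 144)*4399 = (5805 + 144)*4399 = 5949*4399 = 26169651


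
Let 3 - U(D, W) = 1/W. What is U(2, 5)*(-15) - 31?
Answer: -73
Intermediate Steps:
U(D, W) = 3 - 1/W
U(2, 5)*(-15) - 31 = (3 - 1/5)*(-15) - 31 = (3 - 1*⅕)*(-15) - 31 = (3 - ⅕)*(-15) - 31 = (14/5)*(-15) - 31 = -42 - 31 = -73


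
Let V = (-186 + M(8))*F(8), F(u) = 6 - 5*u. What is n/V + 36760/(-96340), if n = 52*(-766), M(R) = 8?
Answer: -50748580/7288121 ≈ -6.9632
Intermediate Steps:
V = 6052 (V = (-186 + 8)*(6 - 5*8) = -178*(6 - 40) = -178*(-34) = 6052)
n = -39832
n/V + 36760/(-96340) = -39832/6052 + 36760/(-96340) = -39832*1/6052 + 36760*(-1/96340) = -9958/1513 - 1838/4817 = -50748580/7288121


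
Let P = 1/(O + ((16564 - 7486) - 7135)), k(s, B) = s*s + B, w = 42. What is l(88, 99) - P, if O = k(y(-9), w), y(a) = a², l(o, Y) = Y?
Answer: 846053/8546 ≈ 99.000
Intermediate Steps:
k(s, B) = B + s² (k(s, B) = s² + B = B + s²)
O = 6603 (O = 42 + ((-9)²)² = 42 + 81² = 42 + 6561 = 6603)
P = 1/8546 (P = 1/(6603 + ((16564 - 7486) - 7135)) = 1/(6603 + (9078 - 7135)) = 1/(6603 + 1943) = 1/8546 ≈ 0.00011701)
l(88, 99) - P = 99 - 1*1/8546 = 99 - 1/8546 = 846053/8546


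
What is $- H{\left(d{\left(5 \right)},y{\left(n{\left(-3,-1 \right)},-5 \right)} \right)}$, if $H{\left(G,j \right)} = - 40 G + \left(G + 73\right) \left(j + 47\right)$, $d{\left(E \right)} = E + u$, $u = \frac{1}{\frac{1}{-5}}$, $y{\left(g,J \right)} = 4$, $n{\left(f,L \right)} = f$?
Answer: $-3723$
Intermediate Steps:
$u = -5$ ($u = \frac{1}{- \frac{1}{5}} = -5$)
$d{\left(E \right)} = -5 + E$ ($d{\left(E \right)} = E - 5 = -5 + E$)
$H{\left(G,j \right)} = - 40 G + \left(47 + j\right) \left(73 + G\right)$ ($H{\left(G,j \right)} = - 40 G + \left(73 + G\right) \left(47 + j\right) = - 40 G + \left(47 + j\right) \left(73 + G\right)$)
$- H{\left(d{\left(5 \right)},y{\left(n{\left(-3,-1 \right)},-5 \right)} \right)} = - (3431 + 7 \left(-5 + 5\right) + 73 \cdot 4 + \left(-5 + 5\right) 4) = - (3431 + 7 \cdot 0 + 292 + 0 \cdot 4) = - (3431 + 0 + 292 + 0) = \left(-1\right) 3723 = -3723$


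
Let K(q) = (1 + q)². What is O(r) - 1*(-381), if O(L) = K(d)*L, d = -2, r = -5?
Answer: 376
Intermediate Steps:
O(L) = L (O(L) = (1 - 2)²*L = (-1)²*L = 1*L = L)
O(r) - 1*(-381) = -5 - 1*(-381) = -5 + 381 = 376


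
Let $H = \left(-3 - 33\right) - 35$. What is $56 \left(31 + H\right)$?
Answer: $-2240$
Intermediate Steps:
$H = -71$ ($H = -36 - 35 = -71$)
$56 \left(31 + H\right) = 56 \left(31 - 71\right) = 56 \left(-40\right) = -2240$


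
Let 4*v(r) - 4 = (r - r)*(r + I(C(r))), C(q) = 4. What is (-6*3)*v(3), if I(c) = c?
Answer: -18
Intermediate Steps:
v(r) = 1 (v(r) = 1 + ((r - r)*(r + 4))/4 = 1 + (0*(4 + r))/4 = 1 + (1/4)*0 = 1 + 0 = 1)
(-6*3)*v(3) = -6*3*1 = -18*1 = -18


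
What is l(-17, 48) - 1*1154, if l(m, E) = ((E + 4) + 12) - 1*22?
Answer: -1112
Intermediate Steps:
l(m, E) = -6 + E (l(m, E) = ((4 + E) + 12) - 22 = (16 + E) - 22 = -6 + E)
l(-17, 48) - 1*1154 = (-6 + 48) - 1*1154 = 42 - 1154 = -1112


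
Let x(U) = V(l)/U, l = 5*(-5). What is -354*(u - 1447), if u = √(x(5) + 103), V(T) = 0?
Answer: 512238 - 354*√103 ≈ 5.0865e+5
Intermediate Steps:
l = -25
x(U) = 0 (x(U) = 0/U = 0)
u = √103 (u = √(0 + 103) = √103 ≈ 10.149)
-354*(u - 1447) = -354*(√103 - 1447) = -354*(-1447 + √103) = 512238 - 354*√103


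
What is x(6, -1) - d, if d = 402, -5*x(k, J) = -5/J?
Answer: -403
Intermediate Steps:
x(k, J) = 1/J (x(k, J) = -(-1)/J = 1/J)
x(6, -1) - d = 1/(-1) - 1*402 = -1 - 402 = -403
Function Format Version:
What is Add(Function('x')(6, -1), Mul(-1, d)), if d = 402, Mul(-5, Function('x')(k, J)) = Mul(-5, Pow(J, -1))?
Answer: -403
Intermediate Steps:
Function('x')(k, J) = Pow(J, -1) (Function('x')(k, J) = Mul(Rational(-1, 5), Mul(-5, Pow(J, -1))) = Pow(J, -1))
Add(Function('x')(6, -1), Mul(-1, d)) = Add(Pow(-1, -1), Mul(-1, 402)) = Add(-1, -402) = -403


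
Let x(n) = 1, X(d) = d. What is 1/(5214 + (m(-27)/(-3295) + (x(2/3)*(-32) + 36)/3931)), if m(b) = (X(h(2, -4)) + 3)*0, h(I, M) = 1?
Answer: 3931/20496238 ≈ 0.00019179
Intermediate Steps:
m(b) = 0 (m(b) = (1 + 3)*0 = 4*0 = 0)
1/(5214 + (m(-27)/(-3295) + (x(2/3)*(-32) + 36)/3931)) = 1/(5214 + (0/(-3295) + (1*(-32) + 36)/3931)) = 1/(5214 + (0*(-1/3295) + (-32 + 36)*(1/3931))) = 1/(5214 + (0 + 4*(1/3931))) = 1/(5214 + (0 + 4/3931)) = 1/(5214 + 4/3931) = 1/(20496238/3931) = 3931/20496238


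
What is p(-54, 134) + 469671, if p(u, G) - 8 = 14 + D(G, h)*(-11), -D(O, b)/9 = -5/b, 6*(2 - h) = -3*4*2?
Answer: 939221/2 ≈ 4.6961e+5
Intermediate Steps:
h = 6 (h = 2 - (-3*4)*2/6 = 2 - (-2)*2 = 2 - 1/6*(-24) = 2 + 4 = 6)
D(O, b) = 45/b (D(O, b) = -(-45)/b = 45/b)
p(u, G) = -121/2 (p(u, G) = 8 + (14 + (45/6)*(-11)) = 8 + (14 + (45*(1/6))*(-11)) = 8 + (14 + (15/2)*(-11)) = 8 + (14 - 165/2) = 8 - 137/2 = -121/2)
p(-54, 134) + 469671 = -121/2 + 469671 = 939221/2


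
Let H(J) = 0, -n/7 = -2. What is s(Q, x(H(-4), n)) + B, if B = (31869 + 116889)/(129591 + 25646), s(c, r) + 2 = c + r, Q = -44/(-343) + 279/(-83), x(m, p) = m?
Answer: -18892682469/4419442153 ≈ -4.2749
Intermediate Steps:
n = 14 (n = -7*(-2) = 14)
Q = -92045/28469 (Q = -44*(-1/343) + 279*(-1/83) = 44/343 - 279/83 = -92045/28469 ≈ -3.2332)
s(c, r) = -2 + c + r (s(c, r) = -2 + (c + r) = -2 + c + r)
B = 148758/155237 ≈ 0.95826
s(Q, x(H(-4), n)) + B = (-2 - 92045/28469 + 0) + 148758/155237 = -148983/28469 + 148758/155237 = -18892682469/4419442153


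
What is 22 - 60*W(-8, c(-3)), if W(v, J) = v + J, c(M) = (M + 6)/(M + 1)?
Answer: 592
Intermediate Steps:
c(M) = (6 + M)/(1 + M)
W(v, J) = J + v
22 - 60*W(-8, c(-3)) = 22 - 60*((6 - 3)/(1 - 3) - 8) = 22 - 60*(3/(-2) - 8) = 22 - 60*(-1/2*3 - 8) = 22 - 60*(-3/2 - 8) = 22 - 60*(-19/2) = 22 + 570 = 592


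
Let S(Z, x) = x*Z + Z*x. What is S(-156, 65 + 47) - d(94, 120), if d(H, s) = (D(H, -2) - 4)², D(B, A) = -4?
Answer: -35008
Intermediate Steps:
d(H, s) = 64 (d(H, s) = (-4 - 4)² = (-8)² = 64)
S(Z, x) = 2*Z*x (S(Z, x) = Z*x + Z*x = 2*Z*x)
S(-156, 65 + 47) - d(94, 120) = 2*(-156)*(65 + 47) - 1*64 = 2*(-156)*112 - 64 = -34944 - 64 = -35008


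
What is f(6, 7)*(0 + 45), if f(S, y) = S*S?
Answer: 1620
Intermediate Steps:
f(S, y) = S²
f(6, 7)*(0 + 45) = 6²*(0 + 45) = 36*45 = 1620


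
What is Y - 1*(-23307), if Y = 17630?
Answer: 40937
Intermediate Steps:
Y - 1*(-23307) = 17630 - 1*(-23307) = 17630 + 23307 = 40937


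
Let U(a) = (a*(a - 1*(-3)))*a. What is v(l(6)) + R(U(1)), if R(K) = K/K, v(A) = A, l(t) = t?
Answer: 7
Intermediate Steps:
U(a) = a**2*(3 + a) (U(a) = (a*(a + 3))*a = (a*(3 + a))*a = a**2*(3 + a))
R(K) = 1
v(l(6)) + R(U(1)) = 6 + 1 = 7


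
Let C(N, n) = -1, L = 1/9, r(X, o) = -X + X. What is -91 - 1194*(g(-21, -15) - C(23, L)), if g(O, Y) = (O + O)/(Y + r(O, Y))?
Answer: -23141/5 ≈ -4628.2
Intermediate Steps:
r(X, o) = 0
g(O, Y) = 2*O/Y (g(O, Y) = (O + O)/(Y + 0) = (2*O)/Y = 2*O/Y)
L = ⅑ ≈ 0.11111
-91 - 1194*(g(-21, -15) - C(23, L)) = -91 - 1194*(2*(-21)/(-15) - 1*(-1)) = -91 - 1194*(2*(-21)*(-1/15) + 1) = -91 - 1194*(14/5 + 1) = -91 - 1194*19/5 = -91 - 22686/5 = -23141/5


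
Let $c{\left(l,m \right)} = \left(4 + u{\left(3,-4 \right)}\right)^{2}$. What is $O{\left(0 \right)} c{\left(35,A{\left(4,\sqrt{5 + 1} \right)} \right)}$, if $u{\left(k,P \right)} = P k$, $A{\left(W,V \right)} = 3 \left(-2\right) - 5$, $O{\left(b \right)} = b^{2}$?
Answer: $0$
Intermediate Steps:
$A{\left(W,V \right)} = -11$ ($A{\left(W,V \right)} = -6 - 5 = -11$)
$c{\left(l,m \right)} = 64$ ($c{\left(l,m \right)} = \left(4 - 12\right)^{2} = \left(-8\right)^{2} = 64$)
$O{\left(0 \right)} c{\left(35,A{\left(4,\sqrt{5 + 1} \right)} \right)} = 0^{2} \cdot 64 = 0 \cdot 64 = 0$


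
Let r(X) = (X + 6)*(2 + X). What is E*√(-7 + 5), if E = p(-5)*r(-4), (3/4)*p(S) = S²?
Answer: -400*I*√2/3 ≈ -188.56*I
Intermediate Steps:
r(X) = (2 + X)*(6 + X) (r(X) = (6 + X)*(2 + X) = (2 + X)*(6 + X))
p(S) = 4*S²/3
E = -400/3 (E = ((4/3)*(-5)²)*(12 + (-4)² + 8*(-4)) = ((4/3)*25)*(12 + 16 - 32) = (100/3)*(-4) = -400/3 ≈ -133.33)
E*√(-7 + 5) = -400*√(-7 + 5)/3 = -400*I*√2/3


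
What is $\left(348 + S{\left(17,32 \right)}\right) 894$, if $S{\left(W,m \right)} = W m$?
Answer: $797448$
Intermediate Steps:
$\left(348 + S{\left(17,32 \right)}\right) 894 = \left(348 + 17 \cdot 32\right) 894 = \left(348 + 544\right) 894 = 892 \cdot 894 = 797448$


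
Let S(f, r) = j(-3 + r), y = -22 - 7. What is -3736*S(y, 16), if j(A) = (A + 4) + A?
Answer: -112080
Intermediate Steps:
y = -29
j(A) = 4 + 2*A (j(A) = (4 + A) + A = 4 + 2*A)
S(f, r) = -2 + 2*r (S(f, r) = 4 + 2*(-3 + r) = 4 + (-6 + 2*r) = -2 + 2*r)
-3736*S(y, 16) = -3736*(-2 + 2*16) = -3736*(-2 + 32) = -3736*30 = -112080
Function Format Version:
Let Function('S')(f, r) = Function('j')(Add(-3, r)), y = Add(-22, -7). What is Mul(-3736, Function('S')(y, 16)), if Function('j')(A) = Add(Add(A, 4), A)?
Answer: -112080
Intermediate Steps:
y = -29
Function('j')(A) = Add(4, Mul(2, A)) (Function('j')(A) = Add(Add(4, A), A) = Add(4, Mul(2, A)))
Function('S')(f, r) = Add(-2, Mul(2, r)) (Function('S')(f, r) = Add(4, Mul(2, Add(-3, r))) = Add(4, Add(-6, Mul(2, r))) = Add(-2, Mul(2, r)))
Mul(-3736, Function('S')(y, 16)) = Mul(-3736, Add(-2, Mul(2, 16))) = Mul(-3736, Add(-2, 32)) = Mul(-3736, 30) = -112080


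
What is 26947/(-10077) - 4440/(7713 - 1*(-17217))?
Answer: -2653817/930443 ≈ -2.8522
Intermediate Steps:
26947/(-10077) - 4440/(7713 - 1*(-17217)) = 26947*(-1/10077) - 4440/(7713 + 17217) = -26947/10077 - 4440/24930 = -26947/10077 - 4440*1/24930 = -26947/10077 - 148/831 = -2653817/930443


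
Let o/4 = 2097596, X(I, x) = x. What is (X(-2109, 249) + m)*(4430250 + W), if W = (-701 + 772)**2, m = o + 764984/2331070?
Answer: 6196467005209349111/166505 ≈ 3.7215e+13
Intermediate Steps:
o = 8390384 (o = 4*2097596 = 8390384)
m = 9779286597932/1165535 (m = 8390384 + 764984/2331070 = 8390384 + 764984*(1/2331070) = 8390384 + 382492/1165535 = 9779286597932/1165535 ≈ 8.3904e+6)
W = 5041 (W = 71**2 = 5041)
(X(-2109, 249) + m)*(4430250 + W) = (249 + 9779286597932/1165535)*(4430250 + 5041) = (9779576816147/1165535)*4435291 = 6196467005209349111/166505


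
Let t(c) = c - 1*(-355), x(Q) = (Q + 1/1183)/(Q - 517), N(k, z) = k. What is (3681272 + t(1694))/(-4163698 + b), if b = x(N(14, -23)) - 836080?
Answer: -2191756477729/2975112915685 ≈ -0.73670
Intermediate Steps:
x(Q) = (1/1183 + Q)/(-517 + Q) (x(Q) = (Q + 1/1183)/(-517 + Q) = (1/1183 + Q)/(-517 + Q))
t(c) = 355 + c (t(c) = c + 355 = 355 + c)
b = -497508584483/595049 (b = (1/1183 + 14)/(-517 + 14) - 836080 = (16563/1183)/(-503) - 836080 = -1/503*16563/1183 - 836080 = -16563/595049 - 836080 = -497508584483/595049 ≈ -8.3608e+5)
(3681272 + t(1694))/(-4163698 + b) = (3681272 + (355 + 1694))/(-4163698 - 497508584483/595049) = (3681272 + 2049)/(-2975112915685/595049) = 3683321*(-595049/2975112915685) = -2191756477729/2975112915685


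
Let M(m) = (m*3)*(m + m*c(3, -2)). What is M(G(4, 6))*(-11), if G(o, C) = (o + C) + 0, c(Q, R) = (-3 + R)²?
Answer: -85800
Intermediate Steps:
G(o, C) = C + o (G(o, C) = (C + o) + 0 = C + o)
M(m) = 78*m² (M(m) = (m*3)*(m + m*(-3 - 2)²) = (3*m)*(m + m*(-5)²) = (3*m)*(m + m*25) = (3*m)*(m + 25*m) = (3*m)*(26*m) = 78*m²)
M(G(4, 6))*(-11) = (78*(6 + 4)²)*(-11) = (78*10²)*(-11) = (78*100)*(-11) = 7800*(-11) = -85800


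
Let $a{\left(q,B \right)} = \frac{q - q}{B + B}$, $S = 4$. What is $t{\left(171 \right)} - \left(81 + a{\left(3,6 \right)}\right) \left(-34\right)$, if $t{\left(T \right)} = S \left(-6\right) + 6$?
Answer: $2736$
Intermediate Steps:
$a{\left(q,B \right)} = 0$ ($a{\left(q,B \right)} = \frac{0}{2 B} = 0 \frac{1}{2 B} = 0$)
$t{\left(T \right)} = -18$ ($t{\left(T \right)} = 4 \left(-6\right) + 6 = -24 + 6 = -18$)
$t{\left(171 \right)} - \left(81 + a{\left(3,6 \right)}\right) \left(-34\right) = -18 - \left(81 + 0\right) \left(-34\right) = -18 - 81 \left(-34\right) = -18 - -2754 = -18 + 2754 = 2736$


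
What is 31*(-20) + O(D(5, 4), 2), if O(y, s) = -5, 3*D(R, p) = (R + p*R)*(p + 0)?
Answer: -625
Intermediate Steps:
D(R, p) = p*(R + R*p)/3 (D(R, p) = ((R + p*R)*(p + 0))/3 = ((R + R*p)*p)/3 = (p*(R + R*p))/3 = p*(R + R*p)/3)
31*(-20) + O(D(5, 4), 2) = 31*(-20) - 5 = -620 - 5 = -625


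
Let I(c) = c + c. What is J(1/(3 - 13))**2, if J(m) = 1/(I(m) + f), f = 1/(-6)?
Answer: 900/121 ≈ 7.4380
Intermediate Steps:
f = -1/6 ≈ -0.16667
I(c) = 2*c
J(m) = 1/(-1/6 + 2*m) (J(m) = 1/(2*m - 1/6) = 1/(-1/6 + 2*m))
J(1/(3 - 13))**2 = (6/(-1 + 12/(3 - 13)))**2 = (6/(-1 + 12/(-10)))**2 = (6/(-1 + 12*(-1/10)))**2 = (6/(-1 - 6/5))**2 = (6/(-11/5))**2 = (6*(-5/11))**2 = (-30/11)**2 = 900/121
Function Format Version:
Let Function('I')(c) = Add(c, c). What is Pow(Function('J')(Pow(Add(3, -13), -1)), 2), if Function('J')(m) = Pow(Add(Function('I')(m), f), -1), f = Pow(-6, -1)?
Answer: Rational(900, 121) ≈ 7.4380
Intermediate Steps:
f = Rational(-1, 6) ≈ -0.16667
Function('I')(c) = Mul(2, c)
Function('J')(m) = Pow(Add(Rational(-1, 6), Mul(2, m)), -1) (Function('J')(m) = Pow(Add(Mul(2, m), Rational(-1, 6)), -1) = Pow(Add(Rational(-1, 6), Mul(2, m)), -1))
Pow(Function('J')(Pow(Add(3, -13), -1)), 2) = Pow(Mul(6, Pow(Add(-1, Mul(12, Pow(Add(3, -13), -1))), -1)), 2) = Pow(Mul(6, Pow(Add(-1, Mul(12, Pow(-10, -1))), -1)), 2) = Pow(Mul(6, Pow(Add(-1, Mul(12, Rational(-1, 10))), -1)), 2) = Pow(Mul(6, Pow(Add(-1, Rational(-6, 5)), -1)), 2) = Pow(Mul(6, Pow(Rational(-11, 5), -1)), 2) = Pow(Mul(6, Rational(-5, 11)), 2) = Pow(Rational(-30, 11), 2) = Rational(900, 121)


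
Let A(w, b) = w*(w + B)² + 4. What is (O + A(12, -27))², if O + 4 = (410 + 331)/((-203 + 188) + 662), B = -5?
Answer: 145295905329/418609 ≈ 3.4709e+5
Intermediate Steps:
A(w, b) = 4 + w*(-5 + w)² (A(w, b) = w*(w - 5)² + 4 = w*(-5 + w)² + 4 = 4 + w*(-5 + w)²)
O = -1847/647 (O = -4 + (410 + 331)/((-203 + 188) + 662) = -4 + 741/(-15 + 662) = -4 + 741/647 = -1847/647 ≈ -2.8547)
(O + A(12, -27))² = (-1847/647 + (4 + 12*(-5 + 12)²))² = (-1847/647 + (4 + 12*7²))² = (-1847/647 + (4 + 12*49))² = (-1847/647 + (4 + 588))² = (-1847/647 + 592)² = (381177/647)² = 145295905329/418609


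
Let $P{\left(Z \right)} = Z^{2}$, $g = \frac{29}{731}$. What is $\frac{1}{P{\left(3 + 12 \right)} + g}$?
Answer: $\frac{731}{164504} \approx 0.0044437$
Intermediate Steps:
$g = \frac{29}{731}$ ($g = 29 \cdot \frac{1}{731} = \frac{29}{731} \approx 0.039672$)
$\frac{1}{P{\left(3 + 12 \right)} + g} = \frac{1}{\left(3 + 12\right)^{2} + \frac{29}{731}} = \frac{1}{15^{2} + \frac{29}{731}} = \frac{1}{225 + \frac{29}{731}} = \frac{1}{\frac{164504}{731}} = \frac{731}{164504}$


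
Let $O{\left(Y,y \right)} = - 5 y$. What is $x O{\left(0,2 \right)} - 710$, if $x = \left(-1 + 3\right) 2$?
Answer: $-750$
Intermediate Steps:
$x = 4$ ($x = 2 \cdot 2 = 4$)
$x O{\left(0,2 \right)} - 710 = 4 \left(\left(-5\right) 2\right) - 710 = 4 \left(-10\right) - 710 = -40 - 710 = -750$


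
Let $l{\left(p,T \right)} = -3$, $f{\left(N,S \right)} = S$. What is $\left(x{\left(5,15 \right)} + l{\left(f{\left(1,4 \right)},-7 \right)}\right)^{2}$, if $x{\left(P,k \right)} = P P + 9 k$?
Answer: $24649$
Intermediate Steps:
$x{\left(P,k \right)} = P^{2} + 9 k$
$\left(x{\left(5,15 \right)} + l{\left(f{\left(1,4 \right)},-7 \right)}\right)^{2} = \left(\left(5^{2} + 9 \cdot 15\right) - 3\right)^{2} = \left(\left(25 + 135\right) - 3\right)^{2} = \left(160 - 3\right)^{2} = 157^{2} = 24649$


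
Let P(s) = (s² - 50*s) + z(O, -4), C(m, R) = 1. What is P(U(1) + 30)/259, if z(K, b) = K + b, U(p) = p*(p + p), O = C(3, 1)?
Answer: -579/259 ≈ -2.2355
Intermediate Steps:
O = 1
U(p) = 2*p² (U(p) = p*(2*p) = 2*p²)
P(s) = -3 + s² - 50*s (P(s) = (s² - 50*s) + (1 - 4) = (s² - 50*s) - 3 = -3 + s² - 50*s)
P(U(1) + 30)/259 = (-3 + (2*1² + 30)² - 50*(2*1² + 30))/259 = (-3 + (2*1 + 30)² - 50*(2*1 + 30))*(1/259) = (-3 + (2 + 30)² - 50*(2 + 30))*(1/259) = (-3 + 32² - 50*32)*(1/259) = (-3 + 1024 - 1600)*(1/259) = -579*1/259 = -579/259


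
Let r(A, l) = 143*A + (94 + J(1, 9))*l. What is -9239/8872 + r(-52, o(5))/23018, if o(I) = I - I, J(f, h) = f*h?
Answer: -139317747/102107848 ≈ -1.3644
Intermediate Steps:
o(I) = 0
r(A, l) = 103*l + 143*A (r(A, l) = 143*A + (94 + 1*9)*l = 143*A + (94 + 9)*l = 143*A + 103*l = 103*l + 143*A)
-9239/8872 + r(-52, o(5))/23018 = -9239/8872 + (103*0 + 143*(-52))/23018 = -9239*1/8872 + (0 - 7436)*(1/23018) = -9239/8872 - 7436*1/23018 = -9239/8872 - 3718/11509 = -139317747/102107848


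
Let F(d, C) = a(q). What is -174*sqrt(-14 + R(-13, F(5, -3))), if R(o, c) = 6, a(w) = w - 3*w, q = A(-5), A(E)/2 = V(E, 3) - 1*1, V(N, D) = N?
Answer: -348*I*sqrt(2) ≈ -492.15*I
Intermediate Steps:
A(E) = -2 + 2*E (A(E) = 2*(E - 1*1) = 2*(E - 1) = 2*(-1 + E) = -2 + 2*E)
q = -12 (q = -2 + 2*(-5) = -2 - 10 = -12)
a(w) = -2*w
F(d, C) = 24 (F(d, C) = -2*(-12) = 24)
-174*sqrt(-14 + R(-13, F(5, -3))) = -174*sqrt(-14 + 6) = -348*I*sqrt(2)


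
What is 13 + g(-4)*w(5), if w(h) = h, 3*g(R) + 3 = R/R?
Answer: 29/3 ≈ 9.6667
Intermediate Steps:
g(R) = -⅔ (g(R) = -1 + (R/R)/3 = -1 + (⅓)*1 = -1 + ⅓ = -⅔)
13 + g(-4)*w(5) = 13 - ⅔*5 = 13 - 10/3 = 29/3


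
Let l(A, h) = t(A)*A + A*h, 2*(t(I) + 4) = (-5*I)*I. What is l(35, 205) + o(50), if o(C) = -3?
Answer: -200311/2 ≈ -1.0016e+5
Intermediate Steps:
t(I) = -4 - 5*I**2/2 (t(I) = -4 + ((-5*I)*I)/2 = -4 + (-5*I**2)/2 = -4 - 5*I**2/2)
l(A, h) = A*h + A*(-4 - 5*A**2/2) (l(A, h) = (-4 - 5*A**2/2)*A + A*h = A*(-4 - 5*A**2/2) + A*h = A*h + A*(-4 - 5*A**2/2))
l(35, 205) + o(50) = (1/2)*35*(-8 - 5*35**2 + 2*205) - 3 = (1/2)*35*(-8 - 5*1225 + 410) - 3 = (1/2)*35*(-8 - 6125 + 410) - 3 = (1/2)*35*(-5723) - 3 = -200305/2 - 3 = -200311/2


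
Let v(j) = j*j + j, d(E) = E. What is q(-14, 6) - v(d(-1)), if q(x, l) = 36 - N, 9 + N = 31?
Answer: 14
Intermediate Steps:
N = 22 (N = -9 + 31 = 22)
q(x, l) = 14 (q(x, l) = 36 - 1*22 = 36 - 22 = 14)
v(j) = j + j² (v(j) = j² + j = j + j²)
q(-14, 6) - v(d(-1)) = 14 - (-1)*(1 - 1) = 14 - (-1)*0 = 14 - 1*0 = 14 + 0 = 14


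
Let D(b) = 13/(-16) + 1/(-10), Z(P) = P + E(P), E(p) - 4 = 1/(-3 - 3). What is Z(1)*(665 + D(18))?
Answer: 513561/160 ≈ 3209.8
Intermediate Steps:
E(p) = 23/6 (E(p) = 4 + 1/(-3 - 3) = 4 + 1/(-6) = 4 - 1/6 = 23/6)
Z(P) = 23/6 + P (Z(P) = P + 23/6 = 23/6 + P)
D(b) = -73/80 (D(b) = 13*(-1/16) + 1*(-1/10) = -13/16 - 1/10 = -73/80)
Z(1)*(665 + D(18)) = (23/6 + 1)*(665 - 73/80) = (29/6)*(53127/80) = 513561/160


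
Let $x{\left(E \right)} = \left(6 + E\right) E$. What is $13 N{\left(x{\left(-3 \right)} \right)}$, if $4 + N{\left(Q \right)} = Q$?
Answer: $-169$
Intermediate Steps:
$x{\left(E \right)} = E \left(6 + E\right)$
$N{\left(Q \right)} = -4 + Q$
$13 N{\left(x{\left(-3 \right)} \right)} = 13 \left(-4 - 3 \left(6 - 3\right)\right) = 13 \left(-4 - 9\right) = 13 \left(-13\right) = -169$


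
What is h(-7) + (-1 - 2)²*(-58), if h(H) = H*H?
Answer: -473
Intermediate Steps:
h(H) = H²
h(-7) + (-1 - 2)²*(-58) = (-7)² + (-1 - 2)²*(-58) = 49 + (-3)²*(-58) = 49 + 9*(-58) = 49 - 522 = -473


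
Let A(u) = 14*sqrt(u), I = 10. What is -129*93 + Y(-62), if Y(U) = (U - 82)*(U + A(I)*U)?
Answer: -3069 + 124992*sqrt(10) ≈ 3.9219e+5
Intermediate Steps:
Y(U) = (-82 + U)*(U + 14*U*sqrt(10)) (Y(U) = (U - 82)*(U + (14*sqrt(10))*U) = (-82 + U)*(U + 14*U*sqrt(10)))
-129*93 + Y(-62) = -129*93 - 62*(-82 - 62 - 1148*sqrt(10) + 14*(-62)*sqrt(10)) = -11997 - 62*(-82 - 62 - 1148*sqrt(10) - 868*sqrt(10)) = -11997 - 62*(-144 - 2016*sqrt(10)) = -11997 + (8928 + 124992*sqrt(10)) = -3069 + 124992*sqrt(10)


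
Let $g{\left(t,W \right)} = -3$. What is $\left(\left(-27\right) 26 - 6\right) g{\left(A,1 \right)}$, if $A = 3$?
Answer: $2124$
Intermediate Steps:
$\left(\left(-27\right) 26 - 6\right) g{\left(A,1 \right)} = \left(\left(-27\right) 26 - 6\right) \left(-3\right) = \left(-702 - 6\right) \left(-3\right) = \left(-708\right) \left(-3\right) = 2124$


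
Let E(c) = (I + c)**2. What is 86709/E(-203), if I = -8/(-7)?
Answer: 1416247/665523 ≈ 2.1280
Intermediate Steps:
I = 8/7 (I = -8*(-1/7) = 8/7 ≈ 1.1429)
E(c) = (8/7 + c)**2
86709/E(-203) = 86709/(((8 + 7*(-203))**2/49)) = 86709/(((8 - 1421)**2/49)) = 86709/(((1/49)*(-1413)**2)) = 86709/(((1/49)*1996569)) = 86709/(1996569/49) = 86709*(49/1996569) = 1416247/665523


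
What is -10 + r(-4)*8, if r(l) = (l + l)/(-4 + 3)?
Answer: 54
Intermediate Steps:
r(l) = -2*l (r(l) = (2*l)/(-1) = (2*l)*(-1) = -2*l)
-10 + r(-4)*8 = -10 - 2*(-4)*8 = -10 + 8*8 = -10 + 64 = 54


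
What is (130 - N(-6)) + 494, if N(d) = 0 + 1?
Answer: 623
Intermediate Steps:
N(d) = 1
(130 - N(-6)) + 494 = (130 - 1*1) + 494 = (130 - 1) + 494 = 129 + 494 = 623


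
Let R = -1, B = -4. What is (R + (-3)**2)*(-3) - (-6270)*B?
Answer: -25104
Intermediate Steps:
(R + (-3)**2)*(-3) - (-6270)*B = (-1 + (-3)**2)*(-3) - (-6270)*(-4) = (-1 + 9)*(-3) - 114*220 = 8*(-3) - 25080 = -24 - 25080 = -25104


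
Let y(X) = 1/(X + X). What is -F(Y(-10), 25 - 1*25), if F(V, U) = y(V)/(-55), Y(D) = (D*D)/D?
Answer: -1/1100 ≈ -0.00090909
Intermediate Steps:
Y(D) = D (Y(D) = D²/D = D)
y(X) = 1/(2*X)
F(V, U) = -1/(110*V) (F(V, U) = (1/(2*V))/(-55) = (1/(2*V))*(-1/55) = -1/(110*V))
-F(Y(-10), 25 - 1*25) = -(-1)/(110*(-10)) = -(-1)*(-1)/(110*10) = -1*1/1100 = -1/1100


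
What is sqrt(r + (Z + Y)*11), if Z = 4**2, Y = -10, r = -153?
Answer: I*sqrt(87) ≈ 9.3274*I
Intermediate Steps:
Z = 16
sqrt(r + (Z + Y)*11) = sqrt(-153 + (16 - 10)*11) = sqrt(-153 + 6*11) = sqrt(-153 + 66) = sqrt(-87) = I*sqrt(87)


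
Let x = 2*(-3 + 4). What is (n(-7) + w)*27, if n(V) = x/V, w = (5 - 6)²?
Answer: 135/7 ≈ 19.286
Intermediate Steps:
x = 2 (x = 2*1 = 2)
w = 1 (w = (-1)² = 1)
n(V) = 2/V
(n(-7) + w)*27 = (2/(-7) + 1)*27 = (2*(-⅐) + 1)*27 = (-2/7 + 1)*27 = (5/7)*27 = 135/7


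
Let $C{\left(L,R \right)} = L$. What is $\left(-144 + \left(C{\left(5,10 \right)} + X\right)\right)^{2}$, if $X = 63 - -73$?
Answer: $9$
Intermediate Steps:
$X = 136$ ($X = 63 + 73 = 136$)
$\left(-144 + \left(C{\left(5,10 \right)} + X\right)\right)^{2} = \left(-144 + \left(5 + 136\right)\right)^{2} = \left(-144 + 141\right)^{2} = \left(-3\right)^{2} = 9$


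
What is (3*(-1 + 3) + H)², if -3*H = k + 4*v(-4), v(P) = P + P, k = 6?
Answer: 1936/9 ≈ 215.11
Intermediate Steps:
v(P) = 2*P
H = 26/3 (H = -(6 + 4*(2*(-4)))/3 = -(6 + 4*(-8))/3 = -(6 - 32)/3 = -⅓*(-26) = 26/3 ≈ 8.6667)
(3*(-1 + 3) + H)² = (3*(-1 + 3) + 26/3)² = (3*2 + 26/3)² = (6 + 26/3)² = (44/3)² = 1936/9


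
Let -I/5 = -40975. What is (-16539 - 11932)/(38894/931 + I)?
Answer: -26506501/190777519 ≈ -0.13894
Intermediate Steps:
I = 204875 (I = -5*(-40975) = 204875)
(-16539 - 11932)/(38894/931 + I) = (-16539 - 11932)/(38894/931 + 204875) = -28471/(38894*(1/931) + 204875) = -28471/(38894/931 + 204875) = -28471/190777519/931 = -28471*931/190777519 = -26506501/190777519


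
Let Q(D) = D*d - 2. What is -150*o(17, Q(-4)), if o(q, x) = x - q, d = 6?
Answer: 6450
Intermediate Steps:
Q(D) = -2 + 6*D (Q(D) = D*6 - 2 = 6*D - 2 = -2 + 6*D)
-150*o(17, Q(-4)) = -150*((-2 + 6*(-4)) - 1*17) = -150*((-2 - 24) - 17) = -150*(-26 - 17) = -150*(-43) = 6450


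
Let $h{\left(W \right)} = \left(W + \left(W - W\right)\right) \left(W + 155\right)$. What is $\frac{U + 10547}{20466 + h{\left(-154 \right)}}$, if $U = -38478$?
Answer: $- \frac{27931}{20312} \approx -1.3751$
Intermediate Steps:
$h{\left(W \right)} = W \left(155 + W\right)$ ($h{\left(W \right)} = \left(W + 0\right) \left(155 + W\right) = W \left(155 + W\right)$)
$\frac{U + 10547}{20466 + h{\left(-154 \right)}} = \frac{-38478 + 10547}{20466 - 154 \left(155 - 154\right)} = - \frac{27931}{20466 - 154} = - \frac{27931}{20312}$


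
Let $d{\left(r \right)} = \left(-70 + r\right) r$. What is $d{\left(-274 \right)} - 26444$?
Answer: $67812$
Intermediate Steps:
$d{\left(r \right)} = r \left(-70 + r\right)$
$d{\left(-274 \right)} - 26444 = - 274 \left(-70 - 274\right) - 26444 = \left(-274\right) \left(-344\right) - 26444 = 94256 - 26444 = 67812$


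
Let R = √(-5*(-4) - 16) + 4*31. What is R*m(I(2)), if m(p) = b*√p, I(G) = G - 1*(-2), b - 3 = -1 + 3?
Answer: 1260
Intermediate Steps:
b = 5 (b = 3 + (-1 + 3) = 3 + 2 = 5)
I(G) = 2 + G (I(G) = G + 2 = 2 + G)
R = 126 (R = √(20 - 16) + 124 = √4 + 124 = 2 + 124 = 126)
m(p) = 5*√p
R*m(I(2)) = 126*(5*√(2 + 2)) = 126*(5*√4) = 126*(5*2) = 126*10 = 1260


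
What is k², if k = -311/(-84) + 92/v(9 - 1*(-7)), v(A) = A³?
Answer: 6415849801/462422016 ≈ 13.874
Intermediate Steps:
k = 80099/21504 (k = -311/(-84) + 92/((9 - 1*(-7))³) = -311*(-1/84) + 92/((9 + 7)³) = 311/84 + 92/(16³) = 311/84 + 92/4096 = 311/84 + 92*(1/4096) = 311/84 + 23/1024 = 80099/21504 ≈ 3.7248)
k² = (80099/21504)² = 6415849801/462422016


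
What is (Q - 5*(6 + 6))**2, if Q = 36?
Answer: 576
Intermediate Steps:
(Q - 5*(6 + 6))**2 = (36 - 5*(6 + 6))**2 = (36 - 5*12)**2 = (36 - 60)**2 = (-24)**2 = 576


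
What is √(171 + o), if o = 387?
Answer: 3*√62 ≈ 23.622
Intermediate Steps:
√(171 + o) = √(171 + 387) = √558 = 3*√62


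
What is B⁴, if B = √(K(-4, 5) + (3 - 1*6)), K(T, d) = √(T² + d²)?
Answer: (3 - √41)² ≈ 11.581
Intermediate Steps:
B = √(-3 + √41) (B = √(√((-4)² + 5²) + (3 - 1*6)) = √(√(16 + 25) + (3 - 6)) = √(√41 - 3) = √(-3 + √41) ≈ 1.8448)
B⁴ = (√(-3 + √41))⁴ = (-3 + √41)²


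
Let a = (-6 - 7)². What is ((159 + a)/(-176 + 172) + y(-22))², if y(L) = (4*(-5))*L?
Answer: 128164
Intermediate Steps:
a = 169 (a = (-13)² = 169)
y(L) = -20*L
((159 + a)/(-176 + 172) + y(-22))² = ((159 + 169)/(-176 + 172) - 20*(-22))² = (328/(-4) + 440)² = (328*(-¼) + 440)² = (-82 + 440)² = 358² = 128164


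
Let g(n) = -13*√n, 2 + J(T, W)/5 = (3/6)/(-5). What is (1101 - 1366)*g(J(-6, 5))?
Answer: 3445*I*√42/2 ≈ 11163.0*I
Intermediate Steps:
J(T, W) = -21/2 (J(T, W) = -10 + 5*((3/6)/(-5)) = -10 + 5*((3*(⅙))*(-⅕)) = -10 + 5*((½)*(-⅕)) = -10 + 5*(-⅒) = -10 - ½ = -21/2)
(1101 - 1366)*g(J(-6, 5)) = (1101 - 1366)*(-13*I*√42/2) = -(-3445)*I*√42/2 = 3445*I*√42/2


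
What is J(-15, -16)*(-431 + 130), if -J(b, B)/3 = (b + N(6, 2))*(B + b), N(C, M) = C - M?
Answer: 307923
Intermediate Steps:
J(b, B) = -3*(4 + b)*(B + b) (J(b, B) = -3*(b + (6 - 1*2))*(B + b) = -3*(b + (6 - 2))*(B + b) = -3*(b + 4)*(B + b) = -3*(4 + b)*(B + b))
J(-15, -16)*(-431 + 130) = (-12*(-16) - 12*(-15) - 3*(-15)² - 3*(-16)*(-15))*(-431 + 130) = (192 + 180 - 3*225 - 720)*(-301) = (192 + 180 - 675 - 720)*(-301) = -1023*(-301) = 307923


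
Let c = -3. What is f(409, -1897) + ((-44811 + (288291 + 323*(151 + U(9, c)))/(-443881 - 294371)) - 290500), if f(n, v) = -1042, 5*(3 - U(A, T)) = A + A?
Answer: -1241568059131/3691260 ≈ -3.3635e+5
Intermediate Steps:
U(A, T) = 3 - 2*A/5 (U(A, T) = 3 - (A + A)/5 = 3 - 2*A/5)
f(409, -1897) + ((-44811 + (288291 + 323*(151 + U(9, c)))/(-443881 - 294371)) - 290500) = -1042 + ((-44811 + (288291 + 323*(151 + (3 - ⅖*9)))/(-443881 - 294371)) - 290500) = -1042 + ((-44811 + (288291 + 323*(151 + (3 - 18/5)))/(-738252)) - 290500) = -1042 + ((-44811 + (288291 + 323*(151 - ⅗))*(-1/738252)) - 290500) = -1042 + ((-44811 + (288291 + 323*(752/5))*(-1/738252)) - 290500) = -1042 + ((-44811 + (288291 + 242896/5)*(-1/738252)) - 290500) = -1042 + ((-44811 + (1684351/5)*(-1/738252)) - 290500) = -1042 + ((-44811 - 1684351/3691260) - 290500) = -1042 + (-165410736211/3691260 - 290500) = -1042 - 1237721766211/3691260 = -1241568059131/3691260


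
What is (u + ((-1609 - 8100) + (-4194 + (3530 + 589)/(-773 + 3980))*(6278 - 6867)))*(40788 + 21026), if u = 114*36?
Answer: 162812754556368/1069 ≈ 1.5230e+11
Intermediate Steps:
u = 4104
(u + ((-1609 - 8100) + (-4194 + (3530 + 589)/(-773 + 3980))*(6278 - 6867)))*(40788 + 21026) = (4104 + ((-1609 - 8100) + (-4194 + (3530 + 589)/(-773 + 3980))*(6278 - 6867)))*(40788 + 21026) = (4104 + (-9709 + (-4194 + 4119/3207)*(-589)))*61814 = (4104 + (-9709 + (-4194 + 4119*(1/3207))*(-589)))*61814 = (4104 + (-9709 + (-4194 + 1373/1069)*(-589)))*61814 = (4104 + (-9709 - 4482013/1069*(-589)))*61814 = (4104 + (-9709 + 2639905657/1069))*61814 = (4104 + 2629526736/1069)*61814 = (2633913912/1069)*61814 = 162812754556368/1069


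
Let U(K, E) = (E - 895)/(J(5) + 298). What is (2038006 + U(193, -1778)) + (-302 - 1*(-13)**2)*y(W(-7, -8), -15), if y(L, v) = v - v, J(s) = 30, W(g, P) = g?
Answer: 668463295/328 ≈ 2.0380e+6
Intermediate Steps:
y(L, v) = 0
U(K, E) = -895/328 + E/328 (U(K, E) = (E - 895)/(30 + 298) = (-895 + E)/328 = (-895 + E)*(1/328) = -895/328 + E/328)
(2038006 + U(193, -1778)) + (-302 - 1*(-13)**2)*y(W(-7, -8), -15) = (2038006 + (-895/328 + (1/328)*(-1778))) + (-302 - 1*(-13)**2)*0 = (2038006 + (-895/328 - 889/164)) + (-302 - 1*169)*0 = (2038006 - 2673/328) + (-302 - 169)*0 = 668463295/328 - 471*0 = 668463295/328 + 0 = 668463295/328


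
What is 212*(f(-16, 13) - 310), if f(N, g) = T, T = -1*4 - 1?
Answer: -66780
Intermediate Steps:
T = -5 (T = -4 - 1 = -5)
f(N, g) = -5
212*(f(-16, 13) - 310) = 212*(-5 - 310) = 212*(-315) = -66780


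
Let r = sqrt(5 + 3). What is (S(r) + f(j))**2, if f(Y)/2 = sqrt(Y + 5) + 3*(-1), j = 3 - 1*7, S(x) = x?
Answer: 24 - 16*sqrt(2) ≈ 1.3726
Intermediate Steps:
r = 2*sqrt(2) (r = sqrt(8) = 2*sqrt(2) ≈ 2.8284)
j = -4 (j = 3 - 7 = -4)
f(Y) = -6 + 2*sqrt(5 + Y) (f(Y) = 2*(sqrt(Y + 5) + 3*(-1)) = 2*(sqrt(5 + Y) - 3) = 2*(-3 + sqrt(5 + Y)) = -6 + 2*sqrt(5 + Y))
(S(r) + f(j))**2 = (2*sqrt(2) + (-6 + 2*sqrt(5 - 4)))**2 = (2*sqrt(2) + (-6 + 2*sqrt(1)))**2 = (2*sqrt(2) + (-6 + 2*1))**2 = (2*sqrt(2) + (-6 + 2))**2 = (2*sqrt(2) - 4)**2 = (-4 + 2*sqrt(2))**2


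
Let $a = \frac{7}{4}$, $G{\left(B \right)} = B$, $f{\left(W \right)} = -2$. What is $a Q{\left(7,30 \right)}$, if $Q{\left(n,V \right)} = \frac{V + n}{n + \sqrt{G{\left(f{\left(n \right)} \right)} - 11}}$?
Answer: $\frac{1813}{248} - \frac{259 i \sqrt{13}}{248} \approx 7.3105 - 3.7655 i$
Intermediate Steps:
$a = \frac{7}{4}$ ($a = 7 \cdot \frac{1}{4} = \frac{7}{4} \approx 1.75$)
$Q{\left(n,V \right)} = \frac{V + n}{n + i \sqrt{13}}$ ($Q{\left(n,V \right)} = \frac{V + n}{n + \sqrt{-2 - 11}} = \frac{V + n}{n + \sqrt{-13}} = \frac{V + n}{n + i \sqrt{13}}$)
$a Q{\left(7,30 \right)} = \frac{7 \frac{30 + 7}{7 + i \sqrt{13}}}{4} = \frac{7 \frac{1}{7 + i \sqrt{13}} \cdot 37}{4} = \frac{7 \frac{37}{7 + i \sqrt{13}}}{4} = \frac{259}{4 \left(7 + i \sqrt{13}\right)}$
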